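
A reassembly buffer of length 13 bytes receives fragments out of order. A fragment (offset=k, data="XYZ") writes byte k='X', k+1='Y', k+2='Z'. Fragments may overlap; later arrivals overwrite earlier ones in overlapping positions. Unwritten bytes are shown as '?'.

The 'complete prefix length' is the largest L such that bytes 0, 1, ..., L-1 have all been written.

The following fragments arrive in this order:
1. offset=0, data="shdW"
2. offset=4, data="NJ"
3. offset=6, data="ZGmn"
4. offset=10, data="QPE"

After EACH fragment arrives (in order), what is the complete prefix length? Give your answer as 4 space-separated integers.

Answer: 4 6 10 13

Derivation:
Fragment 1: offset=0 data="shdW" -> buffer=shdW????????? -> prefix_len=4
Fragment 2: offset=4 data="NJ" -> buffer=shdWNJ??????? -> prefix_len=6
Fragment 3: offset=6 data="ZGmn" -> buffer=shdWNJZGmn??? -> prefix_len=10
Fragment 4: offset=10 data="QPE" -> buffer=shdWNJZGmnQPE -> prefix_len=13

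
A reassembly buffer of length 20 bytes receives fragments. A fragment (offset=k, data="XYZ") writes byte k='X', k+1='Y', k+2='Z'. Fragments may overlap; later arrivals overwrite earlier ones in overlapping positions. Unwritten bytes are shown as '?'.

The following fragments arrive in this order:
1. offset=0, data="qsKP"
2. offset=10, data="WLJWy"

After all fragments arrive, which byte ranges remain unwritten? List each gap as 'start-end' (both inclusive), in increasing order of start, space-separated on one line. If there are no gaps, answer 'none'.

Answer: 4-9 15-19

Derivation:
Fragment 1: offset=0 len=4
Fragment 2: offset=10 len=5
Gaps: 4-9 15-19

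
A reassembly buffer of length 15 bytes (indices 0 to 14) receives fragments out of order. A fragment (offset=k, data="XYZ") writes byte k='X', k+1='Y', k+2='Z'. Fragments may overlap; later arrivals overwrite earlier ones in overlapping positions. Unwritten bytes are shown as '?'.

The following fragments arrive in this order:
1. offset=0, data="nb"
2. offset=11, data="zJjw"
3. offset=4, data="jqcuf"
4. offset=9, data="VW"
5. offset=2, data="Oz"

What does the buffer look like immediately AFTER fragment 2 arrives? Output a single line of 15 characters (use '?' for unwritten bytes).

Answer: nb?????????zJjw

Derivation:
Fragment 1: offset=0 data="nb" -> buffer=nb?????????????
Fragment 2: offset=11 data="zJjw" -> buffer=nb?????????zJjw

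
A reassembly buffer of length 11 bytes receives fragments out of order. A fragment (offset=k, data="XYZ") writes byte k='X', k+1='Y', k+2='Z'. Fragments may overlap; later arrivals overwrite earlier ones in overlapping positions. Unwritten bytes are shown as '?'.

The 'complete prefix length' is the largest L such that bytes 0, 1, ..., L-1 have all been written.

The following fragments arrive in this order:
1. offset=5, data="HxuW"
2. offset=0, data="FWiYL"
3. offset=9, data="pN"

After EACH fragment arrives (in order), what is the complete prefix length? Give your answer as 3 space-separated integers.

Fragment 1: offset=5 data="HxuW" -> buffer=?????HxuW?? -> prefix_len=0
Fragment 2: offset=0 data="FWiYL" -> buffer=FWiYLHxuW?? -> prefix_len=9
Fragment 3: offset=9 data="pN" -> buffer=FWiYLHxuWpN -> prefix_len=11

Answer: 0 9 11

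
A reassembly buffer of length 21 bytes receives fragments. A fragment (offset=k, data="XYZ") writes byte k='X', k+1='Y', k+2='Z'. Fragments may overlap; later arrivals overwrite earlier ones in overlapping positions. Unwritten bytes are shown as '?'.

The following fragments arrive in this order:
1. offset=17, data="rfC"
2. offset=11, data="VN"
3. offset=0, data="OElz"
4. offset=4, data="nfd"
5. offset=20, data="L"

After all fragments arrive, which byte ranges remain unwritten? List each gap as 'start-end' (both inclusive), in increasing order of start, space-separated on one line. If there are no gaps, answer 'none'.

Fragment 1: offset=17 len=3
Fragment 2: offset=11 len=2
Fragment 3: offset=0 len=4
Fragment 4: offset=4 len=3
Fragment 5: offset=20 len=1
Gaps: 7-10 13-16

Answer: 7-10 13-16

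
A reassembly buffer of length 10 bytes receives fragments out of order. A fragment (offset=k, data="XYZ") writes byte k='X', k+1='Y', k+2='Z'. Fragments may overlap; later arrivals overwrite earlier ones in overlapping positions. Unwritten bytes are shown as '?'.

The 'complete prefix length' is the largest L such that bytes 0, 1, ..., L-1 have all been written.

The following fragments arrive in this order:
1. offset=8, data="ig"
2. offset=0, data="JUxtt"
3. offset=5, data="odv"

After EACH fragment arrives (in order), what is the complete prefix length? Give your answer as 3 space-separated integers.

Answer: 0 5 10

Derivation:
Fragment 1: offset=8 data="ig" -> buffer=????????ig -> prefix_len=0
Fragment 2: offset=0 data="JUxtt" -> buffer=JUxtt???ig -> prefix_len=5
Fragment 3: offset=5 data="odv" -> buffer=JUxttodvig -> prefix_len=10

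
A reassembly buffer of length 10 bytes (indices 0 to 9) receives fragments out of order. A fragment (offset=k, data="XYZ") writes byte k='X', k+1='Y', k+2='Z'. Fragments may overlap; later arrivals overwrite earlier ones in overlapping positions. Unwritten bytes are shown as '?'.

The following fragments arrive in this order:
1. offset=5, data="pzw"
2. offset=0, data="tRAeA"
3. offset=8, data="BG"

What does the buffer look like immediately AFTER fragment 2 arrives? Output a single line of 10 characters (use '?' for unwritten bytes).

Fragment 1: offset=5 data="pzw" -> buffer=?????pzw??
Fragment 2: offset=0 data="tRAeA" -> buffer=tRAeApzw??

Answer: tRAeApzw??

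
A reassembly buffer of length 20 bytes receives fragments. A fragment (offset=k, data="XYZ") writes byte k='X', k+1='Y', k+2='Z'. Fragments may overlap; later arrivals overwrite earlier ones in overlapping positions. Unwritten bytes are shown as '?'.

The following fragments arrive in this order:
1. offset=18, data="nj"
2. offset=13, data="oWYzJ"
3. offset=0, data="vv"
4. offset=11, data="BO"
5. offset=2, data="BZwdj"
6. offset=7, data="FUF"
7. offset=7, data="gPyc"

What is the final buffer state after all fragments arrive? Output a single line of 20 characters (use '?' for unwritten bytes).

Fragment 1: offset=18 data="nj" -> buffer=??????????????????nj
Fragment 2: offset=13 data="oWYzJ" -> buffer=?????????????oWYzJnj
Fragment 3: offset=0 data="vv" -> buffer=vv???????????oWYzJnj
Fragment 4: offset=11 data="BO" -> buffer=vv?????????BOoWYzJnj
Fragment 5: offset=2 data="BZwdj" -> buffer=vvBZwdj????BOoWYzJnj
Fragment 6: offset=7 data="FUF" -> buffer=vvBZwdjFUF?BOoWYzJnj
Fragment 7: offset=7 data="gPyc" -> buffer=vvBZwdjgPycBOoWYzJnj

Answer: vvBZwdjgPycBOoWYzJnj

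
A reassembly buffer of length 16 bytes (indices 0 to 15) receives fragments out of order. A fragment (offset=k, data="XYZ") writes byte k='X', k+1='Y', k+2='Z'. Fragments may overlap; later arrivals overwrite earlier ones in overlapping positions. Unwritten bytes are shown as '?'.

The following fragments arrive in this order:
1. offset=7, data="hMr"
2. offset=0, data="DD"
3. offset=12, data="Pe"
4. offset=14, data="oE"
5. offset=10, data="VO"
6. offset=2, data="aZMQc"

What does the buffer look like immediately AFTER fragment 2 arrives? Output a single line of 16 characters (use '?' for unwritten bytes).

Fragment 1: offset=7 data="hMr" -> buffer=???????hMr??????
Fragment 2: offset=0 data="DD" -> buffer=DD?????hMr??????

Answer: DD?????hMr??????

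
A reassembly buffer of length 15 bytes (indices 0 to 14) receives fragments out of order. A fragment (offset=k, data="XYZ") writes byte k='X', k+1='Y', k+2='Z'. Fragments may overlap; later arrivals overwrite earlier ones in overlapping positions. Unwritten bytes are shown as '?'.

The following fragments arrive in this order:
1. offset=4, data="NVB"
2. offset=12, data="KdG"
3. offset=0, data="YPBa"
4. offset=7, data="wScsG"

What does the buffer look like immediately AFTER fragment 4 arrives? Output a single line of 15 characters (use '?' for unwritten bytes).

Fragment 1: offset=4 data="NVB" -> buffer=????NVB????????
Fragment 2: offset=12 data="KdG" -> buffer=????NVB?????KdG
Fragment 3: offset=0 data="YPBa" -> buffer=YPBaNVB?????KdG
Fragment 4: offset=7 data="wScsG" -> buffer=YPBaNVBwScsGKdG

Answer: YPBaNVBwScsGKdG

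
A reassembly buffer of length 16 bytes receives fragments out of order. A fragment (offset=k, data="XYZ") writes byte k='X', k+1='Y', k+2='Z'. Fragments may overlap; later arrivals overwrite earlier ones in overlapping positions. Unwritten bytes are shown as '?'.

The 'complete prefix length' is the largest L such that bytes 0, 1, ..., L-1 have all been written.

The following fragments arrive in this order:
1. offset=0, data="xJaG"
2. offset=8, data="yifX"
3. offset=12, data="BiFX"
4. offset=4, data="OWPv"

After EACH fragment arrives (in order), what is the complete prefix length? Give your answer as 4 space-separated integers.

Answer: 4 4 4 16

Derivation:
Fragment 1: offset=0 data="xJaG" -> buffer=xJaG???????????? -> prefix_len=4
Fragment 2: offset=8 data="yifX" -> buffer=xJaG????yifX???? -> prefix_len=4
Fragment 3: offset=12 data="BiFX" -> buffer=xJaG????yifXBiFX -> prefix_len=4
Fragment 4: offset=4 data="OWPv" -> buffer=xJaGOWPvyifXBiFX -> prefix_len=16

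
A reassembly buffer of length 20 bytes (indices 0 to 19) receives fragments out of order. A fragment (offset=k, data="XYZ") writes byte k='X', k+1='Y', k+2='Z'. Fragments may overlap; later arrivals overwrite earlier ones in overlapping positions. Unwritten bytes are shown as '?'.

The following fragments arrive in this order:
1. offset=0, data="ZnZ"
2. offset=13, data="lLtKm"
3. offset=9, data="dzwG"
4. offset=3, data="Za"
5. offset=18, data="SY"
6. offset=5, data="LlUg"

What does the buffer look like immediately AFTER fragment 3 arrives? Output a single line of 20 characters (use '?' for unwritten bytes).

Answer: ZnZ??????dzwGlLtKm??

Derivation:
Fragment 1: offset=0 data="ZnZ" -> buffer=ZnZ?????????????????
Fragment 2: offset=13 data="lLtKm" -> buffer=ZnZ??????????lLtKm??
Fragment 3: offset=9 data="dzwG" -> buffer=ZnZ??????dzwGlLtKm??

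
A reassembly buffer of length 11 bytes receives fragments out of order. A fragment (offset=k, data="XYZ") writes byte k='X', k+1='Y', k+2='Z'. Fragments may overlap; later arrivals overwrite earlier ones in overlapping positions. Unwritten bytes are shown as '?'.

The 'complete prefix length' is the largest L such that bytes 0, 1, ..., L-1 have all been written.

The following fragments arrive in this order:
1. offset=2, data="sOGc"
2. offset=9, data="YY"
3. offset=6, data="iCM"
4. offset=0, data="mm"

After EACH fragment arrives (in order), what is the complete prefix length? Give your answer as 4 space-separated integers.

Fragment 1: offset=2 data="sOGc" -> buffer=??sOGc????? -> prefix_len=0
Fragment 2: offset=9 data="YY" -> buffer=??sOGc???YY -> prefix_len=0
Fragment 3: offset=6 data="iCM" -> buffer=??sOGciCMYY -> prefix_len=0
Fragment 4: offset=0 data="mm" -> buffer=mmsOGciCMYY -> prefix_len=11

Answer: 0 0 0 11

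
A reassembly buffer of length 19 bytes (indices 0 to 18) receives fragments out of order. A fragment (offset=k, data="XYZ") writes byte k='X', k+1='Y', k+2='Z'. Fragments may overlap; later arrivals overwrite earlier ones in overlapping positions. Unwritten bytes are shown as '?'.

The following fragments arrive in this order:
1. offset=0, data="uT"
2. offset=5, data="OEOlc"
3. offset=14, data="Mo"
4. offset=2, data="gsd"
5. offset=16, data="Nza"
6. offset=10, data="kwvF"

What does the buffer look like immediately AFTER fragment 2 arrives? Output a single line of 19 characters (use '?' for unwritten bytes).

Fragment 1: offset=0 data="uT" -> buffer=uT?????????????????
Fragment 2: offset=5 data="OEOlc" -> buffer=uT???OEOlc?????????

Answer: uT???OEOlc?????????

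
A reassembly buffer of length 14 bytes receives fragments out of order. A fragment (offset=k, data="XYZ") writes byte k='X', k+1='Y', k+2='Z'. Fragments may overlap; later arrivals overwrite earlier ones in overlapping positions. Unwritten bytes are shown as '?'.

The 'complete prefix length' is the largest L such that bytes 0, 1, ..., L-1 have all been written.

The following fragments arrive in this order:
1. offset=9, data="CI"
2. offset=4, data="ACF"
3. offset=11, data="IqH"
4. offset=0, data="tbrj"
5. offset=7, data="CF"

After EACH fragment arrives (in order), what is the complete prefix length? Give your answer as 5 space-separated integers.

Fragment 1: offset=9 data="CI" -> buffer=?????????CI??? -> prefix_len=0
Fragment 2: offset=4 data="ACF" -> buffer=????ACF??CI??? -> prefix_len=0
Fragment 3: offset=11 data="IqH" -> buffer=????ACF??CIIqH -> prefix_len=0
Fragment 4: offset=0 data="tbrj" -> buffer=tbrjACF??CIIqH -> prefix_len=7
Fragment 5: offset=7 data="CF" -> buffer=tbrjACFCFCIIqH -> prefix_len=14

Answer: 0 0 0 7 14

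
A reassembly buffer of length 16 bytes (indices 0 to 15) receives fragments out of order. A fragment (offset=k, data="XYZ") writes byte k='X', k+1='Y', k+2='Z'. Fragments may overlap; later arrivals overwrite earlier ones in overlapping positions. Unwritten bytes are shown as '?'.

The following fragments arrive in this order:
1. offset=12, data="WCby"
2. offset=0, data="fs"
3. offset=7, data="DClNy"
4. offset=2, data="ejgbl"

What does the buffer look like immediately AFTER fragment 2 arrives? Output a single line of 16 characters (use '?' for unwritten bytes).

Fragment 1: offset=12 data="WCby" -> buffer=????????????WCby
Fragment 2: offset=0 data="fs" -> buffer=fs??????????WCby

Answer: fs??????????WCby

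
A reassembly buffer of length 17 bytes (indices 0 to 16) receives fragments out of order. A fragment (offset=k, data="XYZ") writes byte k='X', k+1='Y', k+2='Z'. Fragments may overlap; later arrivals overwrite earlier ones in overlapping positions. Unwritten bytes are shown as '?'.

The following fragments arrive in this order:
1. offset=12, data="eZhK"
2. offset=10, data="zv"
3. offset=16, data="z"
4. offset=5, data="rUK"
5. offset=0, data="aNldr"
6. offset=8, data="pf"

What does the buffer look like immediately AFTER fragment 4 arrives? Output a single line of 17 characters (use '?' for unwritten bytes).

Fragment 1: offset=12 data="eZhK" -> buffer=????????????eZhK?
Fragment 2: offset=10 data="zv" -> buffer=??????????zveZhK?
Fragment 3: offset=16 data="z" -> buffer=??????????zveZhKz
Fragment 4: offset=5 data="rUK" -> buffer=?????rUK??zveZhKz

Answer: ?????rUK??zveZhKz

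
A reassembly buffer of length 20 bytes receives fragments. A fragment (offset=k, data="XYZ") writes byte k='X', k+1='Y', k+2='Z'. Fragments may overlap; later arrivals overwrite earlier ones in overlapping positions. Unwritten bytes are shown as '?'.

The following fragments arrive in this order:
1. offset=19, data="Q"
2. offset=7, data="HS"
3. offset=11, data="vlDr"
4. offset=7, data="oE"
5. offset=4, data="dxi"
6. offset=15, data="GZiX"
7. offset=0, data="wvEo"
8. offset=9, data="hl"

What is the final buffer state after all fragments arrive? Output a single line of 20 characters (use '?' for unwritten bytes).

Fragment 1: offset=19 data="Q" -> buffer=???????????????????Q
Fragment 2: offset=7 data="HS" -> buffer=???????HS??????????Q
Fragment 3: offset=11 data="vlDr" -> buffer=???????HS??vlDr????Q
Fragment 4: offset=7 data="oE" -> buffer=???????oE??vlDr????Q
Fragment 5: offset=4 data="dxi" -> buffer=????dxioE??vlDr????Q
Fragment 6: offset=15 data="GZiX" -> buffer=????dxioE??vlDrGZiXQ
Fragment 7: offset=0 data="wvEo" -> buffer=wvEodxioE??vlDrGZiXQ
Fragment 8: offset=9 data="hl" -> buffer=wvEodxioEhlvlDrGZiXQ

Answer: wvEodxioEhlvlDrGZiXQ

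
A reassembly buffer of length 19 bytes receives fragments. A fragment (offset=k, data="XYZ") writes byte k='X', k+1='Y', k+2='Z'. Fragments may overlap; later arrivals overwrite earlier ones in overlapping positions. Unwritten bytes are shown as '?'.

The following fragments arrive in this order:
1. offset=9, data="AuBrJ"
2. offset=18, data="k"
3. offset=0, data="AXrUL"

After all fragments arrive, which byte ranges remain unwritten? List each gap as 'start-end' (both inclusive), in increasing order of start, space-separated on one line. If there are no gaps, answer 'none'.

Answer: 5-8 14-17

Derivation:
Fragment 1: offset=9 len=5
Fragment 2: offset=18 len=1
Fragment 3: offset=0 len=5
Gaps: 5-8 14-17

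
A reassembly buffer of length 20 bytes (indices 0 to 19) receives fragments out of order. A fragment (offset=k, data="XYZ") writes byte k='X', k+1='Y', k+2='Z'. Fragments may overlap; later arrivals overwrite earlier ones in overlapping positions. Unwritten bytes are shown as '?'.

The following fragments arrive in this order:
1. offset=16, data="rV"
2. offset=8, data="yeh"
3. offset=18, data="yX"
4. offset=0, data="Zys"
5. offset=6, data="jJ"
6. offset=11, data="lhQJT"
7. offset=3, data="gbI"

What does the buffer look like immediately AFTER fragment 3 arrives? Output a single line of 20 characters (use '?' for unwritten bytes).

Fragment 1: offset=16 data="rV" -> buffer=????????????????rV??
Fragment 2: offset=8 data="yeh" -> buffer=????????yeh?????rV??
Fragment 3: offset=18 data="yX" -> buffer=????????yeh?????rVyX

Answer: ????????yeh?????rVyX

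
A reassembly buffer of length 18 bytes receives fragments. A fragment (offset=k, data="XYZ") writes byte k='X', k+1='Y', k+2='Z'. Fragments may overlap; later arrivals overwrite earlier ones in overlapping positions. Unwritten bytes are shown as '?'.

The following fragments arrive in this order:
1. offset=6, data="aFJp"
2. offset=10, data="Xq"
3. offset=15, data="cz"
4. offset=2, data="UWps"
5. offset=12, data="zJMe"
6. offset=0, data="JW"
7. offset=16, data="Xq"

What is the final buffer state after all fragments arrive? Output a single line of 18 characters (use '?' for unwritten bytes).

Answer: JWUWpsaFJpXqzJMeXq

Derivation:
Fragment 1: offset=6 data="aFJp" -> buffer=??????aFJp????????
Fragment 2: offset=10 data="Xq" -> buffer=??????aFJpXq??????
Fragment 3: offset=15 data="cz" -> buffer=??????aFJpXq???cz?
Fragment 4: offset=2 data="UWps" -> buffer=??UWpsaFJpXq???cz?
Fragment 5: offset=12 data="zJMe" -> buffer=??UWpsaFJpXqzJMez?
Fragment 6: offset=0 data="JW" -> buffer=JWUWpsaFJpXqzJMez?
Fragment 7: offset=16 data="Xq" -> buffer=JWUWpsaFJpXqzJMeXq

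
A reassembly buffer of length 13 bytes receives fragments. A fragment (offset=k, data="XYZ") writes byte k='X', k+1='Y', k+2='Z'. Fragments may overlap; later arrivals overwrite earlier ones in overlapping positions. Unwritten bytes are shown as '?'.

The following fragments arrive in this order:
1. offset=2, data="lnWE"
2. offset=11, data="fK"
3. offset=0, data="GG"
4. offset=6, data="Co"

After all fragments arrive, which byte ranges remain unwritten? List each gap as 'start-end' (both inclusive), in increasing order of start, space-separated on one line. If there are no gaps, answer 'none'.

Fragment 1: offset=2 len=4
Fragment 2: offset=11 len=2
Fragment 3: offset=0 len=2
Fragment 4: offset=6 len=2
Gaps: 8-10

Answer: 8-10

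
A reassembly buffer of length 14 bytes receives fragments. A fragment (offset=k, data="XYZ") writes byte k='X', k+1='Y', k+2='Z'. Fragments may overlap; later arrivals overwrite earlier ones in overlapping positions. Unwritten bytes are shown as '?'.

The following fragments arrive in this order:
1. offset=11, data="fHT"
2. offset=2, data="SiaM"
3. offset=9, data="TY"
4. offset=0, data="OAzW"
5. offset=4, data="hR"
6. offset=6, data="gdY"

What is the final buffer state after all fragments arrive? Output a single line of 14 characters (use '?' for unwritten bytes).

Answer: OAzWhRgdYTYfHT

Derivation:
Fragment 1: offset=11 data="fHT" -> buffer=???????????fHT
Fragment 2: offset=2 data="SiaM" -> buffer=??SiaM?????fHT
Fragment 3: offset=9 data="TY" -> buffer=??SiaM???TYfHT
Fragment 4: offset=0 data="OAzW" -> buffer=OAzWaM???TYfHT
Fragment 5: offset=4 data="hR" -> buffer=OAzWhR???TYfHT
Fragment 6: offset=6 data="gdY" -> buffer=OAzWhRgdYTYfHT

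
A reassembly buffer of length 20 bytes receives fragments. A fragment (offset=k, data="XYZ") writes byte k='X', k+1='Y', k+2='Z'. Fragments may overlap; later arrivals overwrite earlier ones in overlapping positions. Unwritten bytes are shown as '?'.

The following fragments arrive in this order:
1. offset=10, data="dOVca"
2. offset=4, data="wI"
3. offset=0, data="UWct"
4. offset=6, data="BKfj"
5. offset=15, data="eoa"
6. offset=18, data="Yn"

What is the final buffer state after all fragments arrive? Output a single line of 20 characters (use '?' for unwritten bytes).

Fragment 1: offset=10 data="dOVca" -> buffer=??????????dOVca?????
Fragment 2: offset=4 data="wI" -> buffer=????wI????dOVca?????
Fragment 3: offset=0 data="UWct" -> buffer=UWctwI????dOVca?????
Fragment 4: offset=6 data="BKfj" -> buffer=UWctwIBKfjdOVca?????
Fragment 5: offset=15 data="eoa" -> buffer=UWctwIBKfjdOVcaeoa??
Fragment 6: offset=18 data="Yn" -> buffer=UWctwIBKfjdOVcaeoaYn

Answer: UWctwIBKfjdOVcaeoaYn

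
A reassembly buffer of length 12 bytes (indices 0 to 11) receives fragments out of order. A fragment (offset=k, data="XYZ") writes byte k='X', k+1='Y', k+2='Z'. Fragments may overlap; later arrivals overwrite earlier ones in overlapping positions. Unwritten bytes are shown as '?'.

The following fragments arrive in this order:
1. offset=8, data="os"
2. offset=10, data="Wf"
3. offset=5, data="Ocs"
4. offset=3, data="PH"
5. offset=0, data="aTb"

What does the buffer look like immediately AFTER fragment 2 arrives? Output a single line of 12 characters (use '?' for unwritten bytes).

Answer: ????????osWf

Derivation:
Fragment 1: offset=8 data="os" -> buffer=????????os??
Fragment 2: offset=10 data="Wf" -> buffer=????????osWf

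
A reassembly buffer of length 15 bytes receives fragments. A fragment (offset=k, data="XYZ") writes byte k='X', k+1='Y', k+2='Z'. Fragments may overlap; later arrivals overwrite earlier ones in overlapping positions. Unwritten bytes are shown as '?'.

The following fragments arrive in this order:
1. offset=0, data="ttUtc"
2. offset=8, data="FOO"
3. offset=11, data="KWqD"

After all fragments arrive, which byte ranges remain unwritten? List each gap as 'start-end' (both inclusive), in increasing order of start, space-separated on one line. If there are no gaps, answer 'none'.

Fragment 1: offset=0 len=5
Fragment 2: offset=8 len=3
Fragment 3: offset=11 len=4
Gaps: 5-7

Answer: 5-7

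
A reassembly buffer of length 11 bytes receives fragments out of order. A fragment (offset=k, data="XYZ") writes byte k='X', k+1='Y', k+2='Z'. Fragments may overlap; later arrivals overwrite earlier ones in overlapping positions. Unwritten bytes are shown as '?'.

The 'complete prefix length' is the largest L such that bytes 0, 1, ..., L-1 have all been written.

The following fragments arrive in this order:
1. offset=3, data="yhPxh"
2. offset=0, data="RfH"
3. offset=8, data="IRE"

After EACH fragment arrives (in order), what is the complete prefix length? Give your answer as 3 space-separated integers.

Fragment 1: offset=3 data="yhPxh" -> buffer=???yhPxh??? -> prefix_len=0
Fragment 2: offset=0 data="RfH" -> buffer=RfHyhPxh??? -> prefix_len=8
Fragment 3: offset=8 data="IRE" -> buffer=RfHyhPxhIRE -> prefix_len=11

Answer: 0 8 11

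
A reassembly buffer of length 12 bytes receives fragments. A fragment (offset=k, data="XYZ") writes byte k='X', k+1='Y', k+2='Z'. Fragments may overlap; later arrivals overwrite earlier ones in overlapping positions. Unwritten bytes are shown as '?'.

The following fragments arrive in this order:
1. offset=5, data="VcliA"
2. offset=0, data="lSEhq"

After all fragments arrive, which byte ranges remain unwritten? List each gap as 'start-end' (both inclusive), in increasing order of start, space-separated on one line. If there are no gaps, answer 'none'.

Answer: 10-11

Derivation:
Fragment 1: offset=5 len=5
Fragment 2: offset=0 len=5
Gaps: 10-11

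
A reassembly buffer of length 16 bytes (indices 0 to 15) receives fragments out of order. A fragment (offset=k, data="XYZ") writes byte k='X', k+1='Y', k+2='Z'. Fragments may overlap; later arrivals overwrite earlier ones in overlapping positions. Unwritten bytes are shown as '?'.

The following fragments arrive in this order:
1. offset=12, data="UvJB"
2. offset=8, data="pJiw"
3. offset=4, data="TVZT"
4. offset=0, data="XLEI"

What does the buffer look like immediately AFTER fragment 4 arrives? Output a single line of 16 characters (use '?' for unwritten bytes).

Fragment 1: offset=12 data="UvJB" -> buffer=????????????UvJB
Fragment 2: offset=8 data="pJiw" -> buffer=????????pJiwUvJB
Fragment 3: offset=4 data="TVZT" -> buffer=????TVZTpJiwUvJB
Fragment 4: offset=0 data="XLEI" -> buffer=XLEITVZTpJiwUvJB

Answer: XLEITVZTpJiwUvJB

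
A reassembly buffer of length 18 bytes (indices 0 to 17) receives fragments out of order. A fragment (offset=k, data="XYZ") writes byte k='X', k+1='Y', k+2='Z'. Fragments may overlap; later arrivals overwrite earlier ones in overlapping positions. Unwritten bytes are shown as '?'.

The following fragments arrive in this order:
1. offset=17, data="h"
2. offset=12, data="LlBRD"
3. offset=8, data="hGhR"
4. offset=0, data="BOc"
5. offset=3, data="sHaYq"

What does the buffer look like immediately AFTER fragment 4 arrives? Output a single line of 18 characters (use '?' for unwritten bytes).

Answer: BOc?????hGhRLlBRDh

Derivation:
Fragment 1: offset=17 data="h" -> buffer=?????????????????h
Fragment 2: offset=12 data="LlBRD" -> buffer=????????????LlBRDh
Fragment 3: offset=8 data="hGhR" -> buffer=????????hGhRLlBRDh
Fragment 4: offset=0 data="BOc" -> buffer=BOc?????hGhRLlBRDh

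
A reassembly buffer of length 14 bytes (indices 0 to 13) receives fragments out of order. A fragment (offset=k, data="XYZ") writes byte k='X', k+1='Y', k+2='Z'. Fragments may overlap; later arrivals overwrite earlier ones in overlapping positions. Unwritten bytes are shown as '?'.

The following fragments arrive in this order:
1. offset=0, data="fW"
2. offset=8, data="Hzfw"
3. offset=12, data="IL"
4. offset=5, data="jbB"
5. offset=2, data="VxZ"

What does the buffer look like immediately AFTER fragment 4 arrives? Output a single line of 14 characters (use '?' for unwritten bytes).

Fragment 1: offset=0 data="fW" -> buffer=fW????????????
Fragment 2: offset=8 data="Hzfw" -> buffer=fW??????Hzfw??
Fragment 3: offset=12 data="IL" -> buffer=fW??????HzfwIL
Fragment 4: offset=5 data="jbB" -> buffer=fW???jbBHzfwIL

Answer: fW???jbBHzfwIL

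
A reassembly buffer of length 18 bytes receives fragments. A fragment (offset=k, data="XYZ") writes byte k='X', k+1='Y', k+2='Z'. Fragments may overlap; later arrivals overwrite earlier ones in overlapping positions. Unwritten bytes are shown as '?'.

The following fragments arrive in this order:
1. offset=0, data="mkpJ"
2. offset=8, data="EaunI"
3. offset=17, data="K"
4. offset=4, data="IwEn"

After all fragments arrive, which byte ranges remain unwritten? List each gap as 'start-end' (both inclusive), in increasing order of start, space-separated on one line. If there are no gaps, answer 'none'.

Fragment 1: offset=0 len=4
Fragment 2: offset=8 len=5
Fragment 3: offset=17 len=1
Fragment 4: offset=4 len=4
Gaps: 13-16

Answer: 13-16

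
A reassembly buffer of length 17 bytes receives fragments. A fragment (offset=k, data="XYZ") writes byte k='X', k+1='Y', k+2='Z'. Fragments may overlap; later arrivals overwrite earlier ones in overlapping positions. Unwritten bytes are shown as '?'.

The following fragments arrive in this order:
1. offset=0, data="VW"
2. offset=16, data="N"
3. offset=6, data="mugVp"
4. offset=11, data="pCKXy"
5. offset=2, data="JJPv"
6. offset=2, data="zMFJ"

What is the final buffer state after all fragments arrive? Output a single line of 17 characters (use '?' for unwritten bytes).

Answer: VWzMFJmugVppCKXyN

Derivation:
Fragment 1: offset=0 data="VW" -> buffer=VW???????????????
Fragment 2: offset=16 data="N" -> buffer=VW??????????????N
Fragment 3: offset=6 data="mugVp" -> buffer=VW????mugVp?????N
Fragment 4: offset=11 data="pCKXy" -> buffer=VW????mugVppCKXyN
Fragment 5: offset=2 data="JJPv" -> buffer=VWJJPvmugVppCKXyN
Fragment 6: offset=2 data="zMFJ" -> buffer=VWzMFJmugVppCKXyN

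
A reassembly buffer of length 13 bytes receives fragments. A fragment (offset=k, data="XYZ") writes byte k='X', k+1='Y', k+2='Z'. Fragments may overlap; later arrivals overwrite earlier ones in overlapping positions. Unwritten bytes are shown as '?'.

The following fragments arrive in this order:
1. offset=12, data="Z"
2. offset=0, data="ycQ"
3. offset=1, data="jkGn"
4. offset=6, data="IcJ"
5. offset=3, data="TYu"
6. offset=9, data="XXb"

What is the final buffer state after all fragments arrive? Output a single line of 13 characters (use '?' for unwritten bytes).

Fragment 1: offset=12 data="Z" -> buffer=????????????Z
Fragment 2: offset=0 data="ycQ" -> buffer=ycQ?????????Z
Fragment 3: offset=1 data="jkGn" -> buffer=yjkGn???????Z
Fragment 4: offset=6 data="IcJ" -> buffer=yjkGn?IcJ???Z
Fragment 5: offset=3 data="TYu" -> buffer=yjkTYuIcJ???Z
Fragment 6: offset=9 data="XXb" -> buffer=yjkTYuIcJXXbZ

Answer: yjkTYuIcJXXbZ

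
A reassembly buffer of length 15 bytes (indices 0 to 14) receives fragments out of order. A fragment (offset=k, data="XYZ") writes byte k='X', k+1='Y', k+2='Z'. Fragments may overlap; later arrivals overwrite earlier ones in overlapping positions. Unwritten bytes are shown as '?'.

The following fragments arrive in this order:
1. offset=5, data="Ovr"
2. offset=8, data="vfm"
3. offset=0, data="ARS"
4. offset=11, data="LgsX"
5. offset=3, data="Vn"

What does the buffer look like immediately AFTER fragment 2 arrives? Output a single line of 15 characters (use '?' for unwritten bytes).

Answer: ?????Ovrvfm????

Derivation:
Fragment 1: offset=5 data="Ovr" -> buffer=?????Ovr???????
Fragment 2: offset=8 data="vfm" -> buffer=?????Ovrvfm????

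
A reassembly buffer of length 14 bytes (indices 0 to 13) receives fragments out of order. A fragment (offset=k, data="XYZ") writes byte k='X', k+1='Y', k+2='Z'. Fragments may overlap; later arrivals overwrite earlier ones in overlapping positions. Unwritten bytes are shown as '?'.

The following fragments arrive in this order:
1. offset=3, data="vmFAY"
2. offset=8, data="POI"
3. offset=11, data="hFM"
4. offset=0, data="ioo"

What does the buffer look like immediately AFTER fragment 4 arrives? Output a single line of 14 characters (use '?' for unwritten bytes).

Fragment 1: offset=3 data="vmFAY" -> buffer=???vmFAY??????
Fragment 2: offset=8 data="POI" -> buffer=???vmFAYPOI???
Fragment 3: offset=11 data="hFM" -> buffer=???vmFAYPOIhFM
Fragment 4: offset=0 data="ioo" -> buffer=ioovmFAYPOIhFM

Answer: ioovmFAYPOIhFM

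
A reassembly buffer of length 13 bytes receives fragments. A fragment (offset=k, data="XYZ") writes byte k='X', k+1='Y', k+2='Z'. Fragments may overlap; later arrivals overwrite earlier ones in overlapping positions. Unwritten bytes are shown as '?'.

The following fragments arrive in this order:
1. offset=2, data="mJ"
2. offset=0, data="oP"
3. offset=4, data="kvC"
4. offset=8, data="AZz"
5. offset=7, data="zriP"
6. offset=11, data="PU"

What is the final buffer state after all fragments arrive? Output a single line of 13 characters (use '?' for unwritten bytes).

Answer: oPmJkvCzriPPU

Derivation:
Fragment 1: offset=2 data="mJ" -> buffer=??mJ?????????
Fragment 2: offset=0 data="oP" -> buffer=oPmJ?????????
Fragment 3: offset=4 data="kvC" -> buffer=oPmJkvC??????
Fragment 4: offset=8 data="AZz" -> buffer=oPmJkvC?AZz??
Fragment 5: offset=7 data="zriP" -> buffer=oPmJkvCzriP??
Fragment 6: offset=11 data="PU" -> buffer=oPmJkvCzriPPU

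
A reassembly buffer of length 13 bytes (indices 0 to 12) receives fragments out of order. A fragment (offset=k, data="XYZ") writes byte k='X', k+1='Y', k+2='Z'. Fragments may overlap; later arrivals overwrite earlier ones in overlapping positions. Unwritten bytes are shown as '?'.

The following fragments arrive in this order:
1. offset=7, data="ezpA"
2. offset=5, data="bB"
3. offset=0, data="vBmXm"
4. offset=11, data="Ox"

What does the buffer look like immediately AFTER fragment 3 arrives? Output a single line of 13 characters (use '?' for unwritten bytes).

Answer: vBmXmbBezpA??

Derivation:
Fragment 1: offset=7 data="ezpA" -> buffer=???????ezpA??
Fragment 2: offset=5 data="bB" -> buffer=?????bBezpA??
Fragment 3: offset=0 data="vBmXm" -> buffer=vBmXmbBezpA??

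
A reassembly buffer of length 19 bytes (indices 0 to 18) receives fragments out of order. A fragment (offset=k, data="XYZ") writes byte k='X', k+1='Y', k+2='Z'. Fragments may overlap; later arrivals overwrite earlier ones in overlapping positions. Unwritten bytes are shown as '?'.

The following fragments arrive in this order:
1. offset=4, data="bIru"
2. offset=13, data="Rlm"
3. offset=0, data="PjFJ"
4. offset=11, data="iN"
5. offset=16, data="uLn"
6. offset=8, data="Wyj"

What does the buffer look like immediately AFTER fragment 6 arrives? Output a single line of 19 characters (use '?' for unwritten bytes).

Answer: PjFJbIruWyjiNRlmuLn

Derivation:
Fragment 1: offset=4 data="bIru" -> buffer=????bIru???????????
Fragment 2: offset=13 data="Rlm" -> buffer=????bIru?????Rlm???
Fragment 3: offset=0 data="PjFJ" -> buffer=PjFJbIru?????Rlm???
Fragment 4: offset=11 data="iN" -> buffer=PjFJbIru???iNRlm???
Fragment 5: offset=16 data="uLn" -> buffer=PjFJbIru???iNRlmuLn
Fragment 6: offset=8 data="Wyj" -> buffer=PjFJbIruWyjiNRlmuLn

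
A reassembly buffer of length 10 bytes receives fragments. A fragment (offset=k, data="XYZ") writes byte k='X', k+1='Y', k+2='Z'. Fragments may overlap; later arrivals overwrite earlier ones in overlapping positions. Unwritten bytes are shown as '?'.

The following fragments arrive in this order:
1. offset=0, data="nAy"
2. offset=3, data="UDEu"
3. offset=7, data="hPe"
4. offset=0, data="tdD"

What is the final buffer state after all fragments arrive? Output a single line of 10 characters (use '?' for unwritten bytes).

Answer: tdDUDEuhPe

Derivation:
Fragment 1: offset=0 data="nAy" -> buffer=nAy???????
Fragment 2: offset=3 data="UDEu" -> buffer=nAyUDEu???
Fragment 3: offset=7 data="hPe" -> buffer=nAyUDEuhPe
Fragment 4: offset=0 data="tdD" -> buffer=tdDUDEuhPe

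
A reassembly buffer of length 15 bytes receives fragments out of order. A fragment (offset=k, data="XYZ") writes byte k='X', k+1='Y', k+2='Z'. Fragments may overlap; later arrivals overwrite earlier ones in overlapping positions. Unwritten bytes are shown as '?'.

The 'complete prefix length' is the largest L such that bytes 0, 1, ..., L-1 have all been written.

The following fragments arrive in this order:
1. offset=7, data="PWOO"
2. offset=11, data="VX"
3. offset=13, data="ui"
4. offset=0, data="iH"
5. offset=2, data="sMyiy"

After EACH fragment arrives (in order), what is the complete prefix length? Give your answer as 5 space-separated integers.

Fragment 1: offset=7 data="PWOO" -> buffer=???????PWOO???? -> prefix_len=0
Fragment 2: offset=11 data="VX" -> buffer=???????PWOOVX?? -> prefix_len=0
Fragment 3: offset=13 data="ui" -> buffer=???????PWOOVXui -> prefix_len=0
Fragment 4: offset=0 data="iH" -> buffer=iH?????PWOOVXui -> prefix_len=2
Fragment 5: offset=2 data="sMyiy" -> buffer=iHsMyiyPWOOVXui -> prefix_len=15

Answer: 0 0 0 2 15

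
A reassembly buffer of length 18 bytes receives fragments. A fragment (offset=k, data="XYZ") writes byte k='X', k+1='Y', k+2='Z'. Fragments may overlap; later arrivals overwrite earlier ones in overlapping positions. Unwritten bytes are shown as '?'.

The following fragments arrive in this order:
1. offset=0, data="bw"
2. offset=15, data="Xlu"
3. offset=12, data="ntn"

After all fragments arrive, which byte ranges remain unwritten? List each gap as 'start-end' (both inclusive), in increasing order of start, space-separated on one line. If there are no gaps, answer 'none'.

Fragment 1: offset=0 len=2
Fragment 2: offset=15 len=3
Fragment 3: offset=12 len=3
Gaps: 2-11

Answer: 2-11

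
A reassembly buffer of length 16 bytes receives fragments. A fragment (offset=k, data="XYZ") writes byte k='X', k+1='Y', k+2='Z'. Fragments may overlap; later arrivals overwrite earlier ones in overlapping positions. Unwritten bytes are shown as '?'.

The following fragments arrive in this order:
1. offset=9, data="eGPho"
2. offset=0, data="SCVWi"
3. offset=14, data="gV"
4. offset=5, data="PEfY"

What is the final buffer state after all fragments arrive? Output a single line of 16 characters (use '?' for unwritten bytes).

Answer: SCVWiPEfYeGPhogV

Derivation:
Fragment 1: offset=9 data="eGPho" -> buffer=?????????eGPho??
Fragment 2: offset=0 data="SCVWi" -> buffer=SCVWi????eGPho??
Fragment 3: offset=14 data="gV" -> buffer=SCVWi????eGPhogV
Fragment 4: offset=5 data="PEfY" -> buffer=SCVWiPEfYeGPhogV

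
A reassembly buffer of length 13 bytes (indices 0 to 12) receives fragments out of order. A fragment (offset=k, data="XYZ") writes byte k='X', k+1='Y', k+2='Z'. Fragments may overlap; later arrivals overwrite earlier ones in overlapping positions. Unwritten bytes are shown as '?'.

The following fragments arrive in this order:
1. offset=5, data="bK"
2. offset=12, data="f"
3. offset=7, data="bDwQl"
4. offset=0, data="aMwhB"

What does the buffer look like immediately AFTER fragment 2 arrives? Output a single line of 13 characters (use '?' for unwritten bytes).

Fragment 1: offset=5 data="bK" -> buffer=?????bK??????
Fragment 2: offset=12 data="f" -> buffer=?????bK?????f

Answer: ?????bK?????f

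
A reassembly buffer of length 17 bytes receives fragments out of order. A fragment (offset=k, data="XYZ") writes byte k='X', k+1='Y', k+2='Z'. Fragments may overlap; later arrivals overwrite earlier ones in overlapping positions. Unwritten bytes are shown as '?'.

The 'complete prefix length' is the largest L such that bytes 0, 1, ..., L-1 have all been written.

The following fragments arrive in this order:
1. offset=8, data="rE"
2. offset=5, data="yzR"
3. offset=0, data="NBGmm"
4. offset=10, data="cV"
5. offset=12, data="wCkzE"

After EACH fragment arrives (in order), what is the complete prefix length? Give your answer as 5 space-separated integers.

Answer: 0 0 10 12 17

Derivation:
Fragment 1: offset=8 data="rE" -> buffer=????????rE??????? -> prefix_len=0
Fragment 2: offset=5 data="yzR" -> buffer=?????yzRrE??????? -> prefix_len=0
Fragment 3: offset=0 data="NBGmm" -> buffer=NBGmmyzRrE??????? -> prefix_len=10
Fragment 4: offset=10 data="cV" -> buffer=NBGmmyzRrEcV????? -> prefix_len=12
Fragment 5: offset=12 data="wCkzE" -> buffer=NBGmmyzRrEcVwCkzE -> prefix_len=17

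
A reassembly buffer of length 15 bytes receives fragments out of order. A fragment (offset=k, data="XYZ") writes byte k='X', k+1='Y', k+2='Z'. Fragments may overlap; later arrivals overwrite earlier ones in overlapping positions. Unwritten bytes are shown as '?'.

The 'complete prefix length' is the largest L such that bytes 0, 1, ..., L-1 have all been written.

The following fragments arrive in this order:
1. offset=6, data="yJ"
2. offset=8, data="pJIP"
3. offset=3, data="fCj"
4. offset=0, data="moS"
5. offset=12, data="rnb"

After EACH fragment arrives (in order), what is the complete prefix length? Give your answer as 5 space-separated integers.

Fragment 1: offset=6 data="yJ" -> buffer=??????yJ??????? -> prefix_len=0
Fragment 2: offset=8 data="pJIP" -> buffer=??????yJpJIP??? -> prefix_len=0
Fragment 3: offset=3 data="fCj" -> buffer=???fCjyJpJIP??? -> prefix_len=0
Fragment 4: offset=0 data="moS" -> buffer=moSfCjyJpJIP??? -> prefix_len=12
Fragment 5: offset=12 data="rnb" -> buffer=moSfCjyJpJIPrnb -> prefix_len=15

Answer: 0 0 0 12 15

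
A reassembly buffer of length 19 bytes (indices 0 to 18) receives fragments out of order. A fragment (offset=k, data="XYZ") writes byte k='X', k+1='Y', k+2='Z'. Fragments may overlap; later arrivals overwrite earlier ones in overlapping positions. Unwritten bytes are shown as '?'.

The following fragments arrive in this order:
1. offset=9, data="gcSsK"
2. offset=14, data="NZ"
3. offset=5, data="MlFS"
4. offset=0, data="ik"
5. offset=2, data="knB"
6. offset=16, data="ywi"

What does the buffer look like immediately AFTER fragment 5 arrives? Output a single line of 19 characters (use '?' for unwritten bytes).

Answer: ikknBMlFSgcSsKNZ???

Derivation:
Fragment 1: offset=9 data="gcSsK" -> buffer=?????????gcSsK?????
Fragment 2: offset=14 data="NZ" -> buffer=?????????gcSsKNZ???
Fragment 3: offset=5 data="MlFS" -> buffer=?????MlFSgcSsKNZ???
Fragment 4: offset=0 data="ik" -> buffer=ik???MlFSgcSsKNZ???
Fragment 5: offset=2 data="knB" -> buffer=ikknBMlFSgcSsKNZ???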